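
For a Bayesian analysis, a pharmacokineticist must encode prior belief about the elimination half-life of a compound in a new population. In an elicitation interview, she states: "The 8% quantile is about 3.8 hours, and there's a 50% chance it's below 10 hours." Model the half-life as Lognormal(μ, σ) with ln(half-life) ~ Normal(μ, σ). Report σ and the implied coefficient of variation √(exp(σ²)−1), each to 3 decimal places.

If T ~ Lognormal(μ,σ) then ln T ~ Normal(μ,σ), so the p-quantile of ln T is μ + z_p·σ.
ln(3.8) = 1.335 and ln(10) = 2.303; z_{0.08} = -1.405, z_{0.5} = 0.
σ = (2.303 − 1.335)/(0 − (-1.405)) = 0.689.
μ = 1.335 − (-1.405)·0.689 = 2.303.
CV = √(exp(σ²)−1) = √(exp(0.4742)−1) = 0.779.

σ ≈ 0.689, CV ≈ 0.779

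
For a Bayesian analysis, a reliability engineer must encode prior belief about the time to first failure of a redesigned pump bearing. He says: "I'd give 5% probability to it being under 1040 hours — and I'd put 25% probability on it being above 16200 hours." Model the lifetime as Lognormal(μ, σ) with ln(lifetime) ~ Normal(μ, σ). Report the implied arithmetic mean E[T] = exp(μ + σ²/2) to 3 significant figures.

If T ~ Lognormal(μ,σ) then ln T ~ Normal(μ,σ), so the p-quantile of ln T is μ + z_p·σ.
ln(1040) = 6.947 and ln(16200) = 9.693; z_{0.05} = -1.645, z_{0.75} = 0.6745.
σ = (9.693 − 6.947)/(0.6745 − (-1.645)) = 1.184.
μ = 6.947 − (-1.645)·1.184 = 8.894.
E[T] = exp(μ + σ²/2) = exp(8.894 + 0.7008) = 14700 hours.

E[T] ≈ 14700 hours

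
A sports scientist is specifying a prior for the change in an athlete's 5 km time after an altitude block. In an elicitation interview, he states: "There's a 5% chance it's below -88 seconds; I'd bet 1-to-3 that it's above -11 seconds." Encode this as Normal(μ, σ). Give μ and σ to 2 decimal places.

μ = -33.39, σ = 33.20

For Normal(μ,σ), the p-quantile is μ + z_p·σ. Here z_{0.05} = -1.645, z_{0.75} = 0.6745.
So -88 = μ − 1.645σ and -11 = μ + 0.6745σ.
Subtracting: σ = (-11 − -88)/(0.6745 − (-1.645)) = 33.20.
Then μ = -88 − (-1.645)·33.20 = -33.39.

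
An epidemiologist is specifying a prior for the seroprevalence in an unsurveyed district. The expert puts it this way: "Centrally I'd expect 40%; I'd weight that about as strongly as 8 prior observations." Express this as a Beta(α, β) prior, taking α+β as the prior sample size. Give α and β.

α = 3.2, β = 4.8

Under the effective-sample-size interpretation, Beta(α, β) has prior mean α/(α+β) and prior sample size α+β.
So α+β = 8 and α/(α+β) = 0.4, giving α = 0.4·8 = 3.2 and β = 8 − 3.2 = 4.8.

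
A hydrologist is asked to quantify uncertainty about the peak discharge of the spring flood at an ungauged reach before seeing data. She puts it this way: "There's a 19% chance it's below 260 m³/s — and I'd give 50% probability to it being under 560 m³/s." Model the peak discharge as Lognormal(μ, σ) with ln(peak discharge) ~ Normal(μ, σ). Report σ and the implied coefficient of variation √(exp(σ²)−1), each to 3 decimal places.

If T ~ Lognormal(μ,σ) then ln T ~ Normal(μ,σ), so the p-quantile of ln T is μ + z_p·σ.
ln(260) = 5.561 and ln(560) = 6.328; z_{0.19} = -0.8779, z_{0.5} = 0.
σ = (6.328 − 5.561)/(0 − (-0.8779)) = 0.874.
μ = 5.561 − (-0.8779)·0.874 = 6.328.
CV = √(exp(σ²)−1) = √(exp(0.7638)−1) = 1.071.

σ ≈ 0.874, CV ≈ 1.071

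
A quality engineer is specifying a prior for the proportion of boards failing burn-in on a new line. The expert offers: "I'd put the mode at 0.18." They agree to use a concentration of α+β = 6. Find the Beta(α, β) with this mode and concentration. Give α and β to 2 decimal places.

α = 1.72, β = 4.28

For α,β > 1 the Beta mode is (α−1)/(α+β−2). With α+β = 6, the mode is (α−1)/4.
Set (α−1)/4 = 0.18 → α = 1 + 0.18·4 = 1.72.
β = 6 − α = 4.28.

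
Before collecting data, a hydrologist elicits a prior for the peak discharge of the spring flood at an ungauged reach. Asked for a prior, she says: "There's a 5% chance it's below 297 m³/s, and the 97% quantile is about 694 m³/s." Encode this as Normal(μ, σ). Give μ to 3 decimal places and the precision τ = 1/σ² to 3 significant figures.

μ = 482.216, τ = 7.89e-05

The p-quantile of Normal(μ,σ) is μ + z_p·σ, with z_{0.05} = -1.645 and z_{0.97} = 1.881.
Eliminate σ: μ = (z₂·x₁ − z₁·x₂)/(z₂ − z₁) = (1.881·297 − (-1.645)·694)/3.526 = 482.216.
Then σ = (x₂ − x₁)/(z₂ − z₁) = (694 − 297)/3.526 = 112.603.
Precision τ = 1/σ² = 1/112.6² = 7.89e-05.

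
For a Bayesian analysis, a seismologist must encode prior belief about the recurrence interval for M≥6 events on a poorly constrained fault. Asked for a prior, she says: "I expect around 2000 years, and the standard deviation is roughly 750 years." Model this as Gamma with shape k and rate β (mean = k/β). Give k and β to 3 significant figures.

For Gamma(k, rate β): mean = k/β, variance = k/β², so CV = 1/√k.
CV = SD/mean = 750/2000 = 0.375, hence k = 1/CV² = 7.11.
Then β = k/mean = 7.11/2000 = 0.00356.

k ≈ 7.11, β ≈ 0.00356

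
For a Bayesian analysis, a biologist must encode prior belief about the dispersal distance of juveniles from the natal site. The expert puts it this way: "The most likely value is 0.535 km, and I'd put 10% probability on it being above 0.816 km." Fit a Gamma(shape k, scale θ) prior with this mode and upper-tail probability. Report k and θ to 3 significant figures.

Gamma(k,θ) with k>1 has mode (k−1)θ, so θ = 0.535/(k−1).
Need P(X < 0.816) = 0.9 with θ tied to k this way. Start at k = 2, θ = 0.535: P(X<0.816) ≈ 0.451.
Too low — raise k to concentrate. Iterating converges to k ≈ 11.5.
Then θ = 0.535/(11.5−1) ≈ 0.0511.

k ≈ 11.5, θ ≈ 0.0511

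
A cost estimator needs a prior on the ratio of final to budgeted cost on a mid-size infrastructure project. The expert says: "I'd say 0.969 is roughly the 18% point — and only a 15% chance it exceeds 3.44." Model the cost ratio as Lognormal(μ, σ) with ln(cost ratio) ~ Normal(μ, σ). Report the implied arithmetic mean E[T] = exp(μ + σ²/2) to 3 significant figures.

If T ~ Lognormal(μ,σ) then ln T ~ Normal(μ,σ), so the p-quantile of ln T is μ + z_p·σ.
ln(0.969) = -0.03149 and ln(3.44) = 1.235; z_{0.18} = -0.9154, z_{0.85} = 1.036.
σ = (1.235 − -0.03149)/(1.036 − (-0.9154)) = 0.649.
μ = -0.03149 − (-0.9154)·0.649 = 0.563.
E[T] = exp(μ + σ²/2) = exp(0.563 + 0.2107) = 2.17.

E[T] ≈ 2.17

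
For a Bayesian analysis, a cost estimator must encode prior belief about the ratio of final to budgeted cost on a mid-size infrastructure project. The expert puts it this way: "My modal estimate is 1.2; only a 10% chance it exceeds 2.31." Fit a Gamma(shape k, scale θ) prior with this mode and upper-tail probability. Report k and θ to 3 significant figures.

Gamma(k,θ) with k>1 has mode (k−1)θ, so θ = 1.2/(k−1).
Need P(X < 2.31) = 0.9 with θ tied to k this way. Start at k = 2, θ = 1.2: P(X<2.31) ≈ 0.573.
Too low — raise k to concentrate. Iterating converges to k ≈ 5.46.
Then θ = 1.2/(5.46−1) ≈ 0.269.

k ≈ 5.46, θ ≈ 0.269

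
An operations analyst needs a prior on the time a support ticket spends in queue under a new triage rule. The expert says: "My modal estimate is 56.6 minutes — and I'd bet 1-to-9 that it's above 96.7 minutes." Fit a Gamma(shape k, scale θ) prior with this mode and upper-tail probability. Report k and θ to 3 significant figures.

k ≈ 7.6, θ ≈ 8.57

Gamma(k,θ) with k>1 has mode (k−1)θ, so θ = 56.6/(k−1).
Need P(X < 96.7) = 0.9 with θ tied to k this way. Start at k = 2, θ = 56.6: P(X<96.7) ≈ 0.509.
Too low — raise k to concentrate. Iterating converges to k ≈ 7.6.
Then θ = 56.6/(7.6−1) ≈ 8.57.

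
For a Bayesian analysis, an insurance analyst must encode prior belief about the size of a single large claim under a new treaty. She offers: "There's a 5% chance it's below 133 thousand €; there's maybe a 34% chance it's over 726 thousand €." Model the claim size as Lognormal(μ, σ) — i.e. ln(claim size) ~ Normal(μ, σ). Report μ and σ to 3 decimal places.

If T ~ Lognormal(μ,σ) then ln T ~ Normal(μ,σ), so the p-quantile of ln T is μ + z_p·σ.
ln(133) = 4.89 and ln(726) = 6.588; z_{0.05} = -1.645, z_{0.66} = 0.4125.
σ = (6.588 − 4.89)/(0.4125 − (-1.645)) = 0.825.
μ = 4.89 − (-1.645)·0.825 = 6.247.

μ ≈ 6.247, σ ≈ 0.825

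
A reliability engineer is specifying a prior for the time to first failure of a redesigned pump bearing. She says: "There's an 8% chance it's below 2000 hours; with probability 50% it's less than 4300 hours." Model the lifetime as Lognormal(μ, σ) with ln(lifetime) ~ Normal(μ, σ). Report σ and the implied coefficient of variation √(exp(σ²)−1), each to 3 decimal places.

σ ≈ 0.545, CV ≈ 0.588

If T ~ Lognormal(μ,σ) then ln T ~ Normal(μ,σ), so the p-quantile of ln T is μ + z_p·σ.
ln(2000) = 7.601 and ln(4300) = 8.366; z_{0.08} = -1.405, z_{0.5} = 0.
σ = (8.366 − 7.601)/(0 − (-1.405)) = 0.545.
μ = 7.601 − (-1.405)·0.545 = 8.366.
CV = √(exp(σ²)−1) = √(exp(0.2968)−1) = 0.588.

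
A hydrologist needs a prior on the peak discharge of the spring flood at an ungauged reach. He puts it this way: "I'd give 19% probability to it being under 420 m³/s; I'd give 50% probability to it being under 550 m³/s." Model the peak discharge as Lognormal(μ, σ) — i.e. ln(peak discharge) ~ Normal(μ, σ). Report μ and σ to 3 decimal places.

If T ~ Lognormal(μ,σ) then ln T ~ Normal(μ,σ), so the p-quantile of ln T is μ + z_p·σ.
ln(420) = 6.04 and ln(550) = 6.31; z_{0.19} = -0.8779, z_{0.5} = 0.
σ = (6.31 − 6.04)/(0 − (-0.8779)) = 0.307.
μ = 6.04 − (-0.8779)·0.307 = 6.310.

μ ≈ 6.310, σ ≈ 0.307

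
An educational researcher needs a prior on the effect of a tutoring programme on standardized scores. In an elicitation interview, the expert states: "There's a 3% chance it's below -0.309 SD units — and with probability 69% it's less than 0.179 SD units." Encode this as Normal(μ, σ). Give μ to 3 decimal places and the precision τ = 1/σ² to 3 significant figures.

The p-quantile of Normal(μ,σ) is μ + z_p·σ, with z_{0.03} = -1.881 and z_{0.69} = 0.4959.
Eliminate σ: μ = (z₂·x₁ − z₁·x₂)/(z₂ − z₁) = (0.4959·-0.309 − (-1.881)·0.179)/2.377 = 0.077.
Then σ = (x₂ − x₁)/(z₂ − z₁) = (0.179 − -0.309)/2.377 = 0.205.
Precision τ = 1/σ² = 1/0.2053² = 23.7.

μ = 0.077, τ = 23.7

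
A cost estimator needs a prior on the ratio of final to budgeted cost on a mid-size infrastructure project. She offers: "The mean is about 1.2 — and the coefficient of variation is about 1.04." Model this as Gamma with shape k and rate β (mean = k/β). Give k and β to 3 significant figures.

For Gamma(k, rate β): mean = k/β, variance = k/β², so CV = 1/√k.
CV = 1.04, hence k = 1/CV² = 0.925.
Then β = k/mean = 0.925/1.2 = 0.77.

k ≈ 0.925, β ≈ 0.77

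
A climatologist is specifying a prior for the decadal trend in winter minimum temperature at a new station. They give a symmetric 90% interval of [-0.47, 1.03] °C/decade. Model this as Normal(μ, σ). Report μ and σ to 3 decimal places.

μ = 0.280, σ = 0.456

A symmetric 90% interval runs μ ± z·σ with z = 1.645.
Half-width = 0.75, so σ = 0.75/1.645 = 0.456.
μ is the interval midpoint, 0.280.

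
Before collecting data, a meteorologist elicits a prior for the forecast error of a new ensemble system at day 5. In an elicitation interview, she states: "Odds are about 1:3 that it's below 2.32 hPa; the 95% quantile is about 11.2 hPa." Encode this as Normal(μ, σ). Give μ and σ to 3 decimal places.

For Normal(μ,σ), the p-quantile is μ + z_p·σ. Here z_{0.25} = -0.6745, z_{0.95} = 1.645.
So 2.32 = μ − 0.6745σ and 11.2 = μ + 1.645σ.
Subtracting: σ = (11.2 − 2.32)/(1.645 − (-0.6745)) = 3.829.
Then μ = 2.32 − (-0.6745)·3.829 = 4.902.

μ = 4.902, σ = 3.829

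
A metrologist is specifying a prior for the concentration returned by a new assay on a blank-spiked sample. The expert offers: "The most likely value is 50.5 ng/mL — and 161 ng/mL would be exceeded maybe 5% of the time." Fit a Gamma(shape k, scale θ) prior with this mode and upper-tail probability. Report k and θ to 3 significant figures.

Gamma(k,θ) with k>1 has mode (k−1)θ, so θ = 50.5/(k−1).
Need P(X < 161) = 0.95 with θ tied to k this way. Start at k = 2, θ = 50.5: P(X<161) ≈ 0.827.
Too low — raise k to concentrate. Iterating converges to k ≈ 2.95.
Then θ = 50.5/(2.95−1) ≈ 25.9.

k ≈ 2.95, θ ≈ 25.9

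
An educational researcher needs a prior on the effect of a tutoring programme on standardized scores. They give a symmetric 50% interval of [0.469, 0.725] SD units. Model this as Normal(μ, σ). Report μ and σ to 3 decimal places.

μ = 0.597, σ = 0.190

A symmetric 50% interval runs μ ± z·σ with z = 0.6745.
Half-width = 0.128, so σ = 0.128/0.6745 = 0.190.
μ is the interval midpoint, 0.597.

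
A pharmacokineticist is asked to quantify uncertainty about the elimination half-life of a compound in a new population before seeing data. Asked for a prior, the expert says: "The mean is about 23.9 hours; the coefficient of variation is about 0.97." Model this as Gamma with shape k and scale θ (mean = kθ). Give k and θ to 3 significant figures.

For Gamma(k, scale θ): mean = kθ, variance = kθ², so CV = 1/√k.
CV = 0.97, hence k = 1/CV² = 1.06.
Then θ = mean/k = 23.9/1.06 = 22.5.

k ≈ 1.06, θ ≈ 22.5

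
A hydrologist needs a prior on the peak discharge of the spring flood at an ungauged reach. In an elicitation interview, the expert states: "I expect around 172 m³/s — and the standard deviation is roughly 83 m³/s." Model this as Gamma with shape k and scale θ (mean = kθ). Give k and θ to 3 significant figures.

k ≈ 4.29, θ ≈ 40.1

For Gamma(k, scale θ): mean = kθ, variance = kθ², so CV = 1/√k.
CV = SD/mean = 83/172 = 0.4826, hence k = 1/CV² = 4.29.
Then θ = mean/k = 172/4.29 = 40.1.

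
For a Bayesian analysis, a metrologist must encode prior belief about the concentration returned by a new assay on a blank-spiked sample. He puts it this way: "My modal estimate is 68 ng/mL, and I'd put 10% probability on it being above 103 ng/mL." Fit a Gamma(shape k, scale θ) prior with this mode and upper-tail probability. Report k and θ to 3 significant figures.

k ≈ 11.8, θ ≈ 6.29

Gamma(k,θ) with k>1 has mode (k−1)θ, so θ = 68/(k−1).
Need P(X < 103) = 0.9 with θ tied to k this way. Start at k = 2, θ = 68: P(X<103) ≈ 0.447.
Too low — raise k to concentrate. Iterating converges to k ≈ 11.8.
Then θ = 68/(11.8−1) ≈ 6.29.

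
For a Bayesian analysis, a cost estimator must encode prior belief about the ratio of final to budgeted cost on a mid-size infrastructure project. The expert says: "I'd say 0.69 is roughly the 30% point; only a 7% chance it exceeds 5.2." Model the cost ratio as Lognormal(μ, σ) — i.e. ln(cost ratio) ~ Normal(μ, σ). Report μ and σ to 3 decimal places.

μ ≈ 0.158, σ ≈ 1.010

If T ~ Lognormal(μ,σ) then ln T ~ Normal(μ,σ), so the p-quantile of ln T is μ + z_p·σ.
ln(0.69) = -0.3711 and ln(5.2) = 1.649; z_{0.3} = -0.5244, z_{0.93} = 1.476.
σ = (1.649 − -0.3711)/(1.476 − (-0.5244)) = 1.010.
μ = -0.3711 − (-0.5244)·1.010 = 0.158.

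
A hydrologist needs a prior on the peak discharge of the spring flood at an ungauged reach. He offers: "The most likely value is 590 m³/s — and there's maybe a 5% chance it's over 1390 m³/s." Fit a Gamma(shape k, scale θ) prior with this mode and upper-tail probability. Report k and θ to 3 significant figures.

k ≈ 4.72, θ ≈ 159

Gamma(k,θ) with k>1 has mode (k−1)θ, so θ = 590/(k−1).
Need P(X < 1390) = 0.95 with θ tied to k this way. Start at k = 2, θ = 590: P(X<1390) ≈ 0.682.
Too low — raise k to concentrate. Iterating converges to k ≈ 4.72.
Then θ = 590/(4.72−1) ≈ 159.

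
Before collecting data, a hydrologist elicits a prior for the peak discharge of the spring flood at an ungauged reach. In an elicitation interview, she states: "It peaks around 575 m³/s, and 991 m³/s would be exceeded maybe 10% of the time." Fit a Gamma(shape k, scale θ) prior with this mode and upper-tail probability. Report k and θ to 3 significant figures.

k ≈ 7.4, θ ≈ 89.9

Gamma(k,θ) with k>1 has mode (k−1)θ, so θ = 575/(k−1).
Need P(X < 991) = 0.9 with θ tied to k this way. Start at k = 2, θ = 575: P(X<991) ≈ 0.514.
Too low — raise k to concentrate. Iterating converges to k ≈ 7.4.
Then θ = 575/(7.4−1) ≈ 89.9.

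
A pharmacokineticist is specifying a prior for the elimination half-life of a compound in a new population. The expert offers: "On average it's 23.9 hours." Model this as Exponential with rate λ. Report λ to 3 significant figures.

Exponential mean = 1/λ, so λ = 1/23.9 = 0.0418.

λ ≈ 0.0418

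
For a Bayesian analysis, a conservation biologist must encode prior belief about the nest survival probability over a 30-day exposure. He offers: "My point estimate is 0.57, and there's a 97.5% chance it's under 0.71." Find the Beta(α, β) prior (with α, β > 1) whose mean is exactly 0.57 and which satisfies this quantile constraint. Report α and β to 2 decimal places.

With mean 0.57 fixed, write α = 0.57s, β = 0.43s where s = α+β.
Need P(θ < 0.71) = 0.975 under Beta(0.57s, 0.43s). Normal approximation: (q−m)/√(m(1−m)/s) ≈ z_{0.975} = 1.96, so s ≈ 0.57·0.43·(1.96)²/(0.71−0.57)² = 48.0.
At s = 48.0: P(θ<0.71) ≈ 0.979. Adjusting to match 0.975 gives s ≈ 44.59.
So α = 0.57·44.59 ≈ 25.42, β = 0.43·44.59 ≈ 19.17.

α ≈ 25.42, β ≈ 19.17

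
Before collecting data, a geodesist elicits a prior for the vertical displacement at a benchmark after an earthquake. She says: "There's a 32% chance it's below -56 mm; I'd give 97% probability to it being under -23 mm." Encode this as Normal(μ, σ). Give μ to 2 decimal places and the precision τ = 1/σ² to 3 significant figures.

The p-quantile of Normal(μ,σ) is μ + z_p·σ, with z_{0.32} = -0.4677 and z_{0.97} = 1.881.
Eliminate σ: μ = (z₂·x₁ − z₁·x₂)/(z₂ − z₁) = (1.881·-56 − (-0.4677)·-23)/2.348 = -49.43.
Then σ = (x₂ − x₁)/(z₂ − z₁) = (-23 − -56)/2.348 = 14.05.
Precision τ = 1/σ² = 1/14.05² = 0.00506.

μ = -49.43, τ = 0.00506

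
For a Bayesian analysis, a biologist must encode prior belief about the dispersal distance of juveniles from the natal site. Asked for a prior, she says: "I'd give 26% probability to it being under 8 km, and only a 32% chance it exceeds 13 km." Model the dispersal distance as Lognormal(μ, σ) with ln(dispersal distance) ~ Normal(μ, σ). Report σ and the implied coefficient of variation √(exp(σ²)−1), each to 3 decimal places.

σ ≈ 0.437, CV ≈ 0.459

If T ~ Lognormal(μ,σ) then ln T ~ Normal(μ,σ), so the p-quantile of ln T is μ + z_p·σ.
ln(8) = 2.079 and ln(13) = 2.565; z_{0.26} = -0.6433, z_{0.68} = 0.4677.
σ = (2.565 − 2.079)/(0.4677 − (-0.6433)) = 0.437.
μ = 2.079 − (-0.6433)·0.437 = 2.361.
CV = √(exp(σ²)−1) = √(exp(0.1910)−1) = 0.459.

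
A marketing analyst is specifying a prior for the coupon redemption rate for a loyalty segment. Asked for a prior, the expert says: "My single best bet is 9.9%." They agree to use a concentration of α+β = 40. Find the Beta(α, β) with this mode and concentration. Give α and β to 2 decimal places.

For α,β > 1 the Beta mode is (α−1)/(α+β−2). With α+β = 40, the mode is (α−1)/38.
Set (α−1)/38 = 0.099 → α = 1 + 0.099·38 = 4.76.
β = 40 − α = 35.24.

α = 4.76, β = 35.24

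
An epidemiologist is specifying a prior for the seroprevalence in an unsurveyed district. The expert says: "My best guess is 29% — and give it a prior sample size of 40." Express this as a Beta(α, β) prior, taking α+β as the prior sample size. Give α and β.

α = 11.6, β = 28.4

Under the effective-sample-size interpretation, Beta(α, β) has prior mean α/(α+β) and prior sample size α+β.
So α+β = 40 and α/(α+β) = 0.29, giving α = 0.29·40 = 11.6 and β = 40 − 11.6 = 28.4.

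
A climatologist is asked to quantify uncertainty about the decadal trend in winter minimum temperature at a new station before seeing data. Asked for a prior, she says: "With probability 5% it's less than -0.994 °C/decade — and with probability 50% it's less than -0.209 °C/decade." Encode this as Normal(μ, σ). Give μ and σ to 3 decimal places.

The p-quantile of Normal(μ,σ) is μ + z_p·σ, with z_{0.05} = -1.645 and z_{0.5} = 0.
Eliminate σ: μ = (z₂·x₁ − z₁·x₂)/(z₂ − z₁) = (0·-0.994 − (-1.645)·-0.209)/1.645 = -0.209.
Then σ = (x₂ − x₁)/(z₂ − z₁) = (-0.209 − -0.994)/1.645 = 0.477.

μ = -0.209, σ = 0.477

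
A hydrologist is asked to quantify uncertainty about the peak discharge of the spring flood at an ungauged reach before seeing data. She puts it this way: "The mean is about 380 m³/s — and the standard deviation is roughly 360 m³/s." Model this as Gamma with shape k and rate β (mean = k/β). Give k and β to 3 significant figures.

For Gamma(k, rate β): mean = k/β, variance = k/β², so CV = 1/√k.
CV = SD/mean = 360/380 = 0.9474, hence k = 1/CV² = 1.11.
Then β = k/mean = 1.11/380 = 0.00293.

k ≈ 1.11, β ≈ 0.00293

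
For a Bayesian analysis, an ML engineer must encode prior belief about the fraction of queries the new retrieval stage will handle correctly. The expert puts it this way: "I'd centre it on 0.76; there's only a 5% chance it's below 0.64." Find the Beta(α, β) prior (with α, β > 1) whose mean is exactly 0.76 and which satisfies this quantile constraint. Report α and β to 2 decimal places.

With mean 0.76 fixed, write α = 0.76s, β = 0.24s where s = α+β.
Need P(θ < 0.64) = 0.05 under Beta(0.76s, 0.24s). Normal approximation: (q−m)/√(m(1−m)/s) ≈ z_{0.05} = -1.64, so s ≈ 0.76·0.24·(-1.64)²/(0.64−0.76)² = 34.3.
At s = 34.3: P(θ<0.64) ≈ 0.059. Adjusting to match 0.05 gives s ≈ 38.01.
So α = 0.76·38.01 ≈ 28.89, β = 0.24·38.01 ≈ 9.12.

α ≈ 28.89, β ≈ 9.12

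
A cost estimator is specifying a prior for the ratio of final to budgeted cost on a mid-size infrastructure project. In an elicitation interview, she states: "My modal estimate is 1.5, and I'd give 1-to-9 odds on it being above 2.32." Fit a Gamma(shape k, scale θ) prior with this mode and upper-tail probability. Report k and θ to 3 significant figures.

k ≈ 10.8, θ ≈ 0.153

Gamma(k,θ) with k>1 has mode (k−1)θ, so θ = 1.5/(k−1).
Need P(X < 2.32) = 0.9 with θ tied to k this way. Start at k = 2, θ = 1.5: P(X<2.32) ≈ 0.458.
Too low — raise k to concentrate. Iterating converges to k ≈ 10.8.
Then θ = 1.5/(10.8−1) ≈ 0.153.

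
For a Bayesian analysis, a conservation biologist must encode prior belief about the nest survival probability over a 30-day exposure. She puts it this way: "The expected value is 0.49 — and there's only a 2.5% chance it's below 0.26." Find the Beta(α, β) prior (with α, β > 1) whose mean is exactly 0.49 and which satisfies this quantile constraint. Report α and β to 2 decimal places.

With mean 0.49 fixed, write α = 0.49s, β = 0.51s where s = α+β.
Need P(θ < 0.26) = 0.025 under Beta(0.49s, 0.51s). Normal approximation: (q−m)/√(m(1−m)/s) ≈ z_{0.025} = -1.96, so s ≈ 0.49·0.51·(-1.96)²/(0.26−0.49)² = 18.1.
At s = 18.1: P(θ<0.26) ≈ 0.020. Adjusting to match 0.025 gives s ≈ 16.45.
So α = 0.49·16.45 ≈ 8.06, β = 0.51·16.45 ≈ 8.39.

α ≈ 8.06, β ≈ 8.39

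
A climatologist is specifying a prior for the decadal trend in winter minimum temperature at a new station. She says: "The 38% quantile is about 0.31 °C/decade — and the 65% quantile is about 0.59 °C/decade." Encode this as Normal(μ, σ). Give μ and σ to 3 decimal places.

The p-quantile of Normal(μ,σ) is μ + z_p·σ, with z_{0.38} = -0.3055 and z_{0.65} = 0.3853.
Eliminate σ: μ = (z₂·x₁ − z₁·x₂)/(z₂ − z₁) = (0.3853·0.31 − (-0.3055)·0.59)/0.6908 = 0.434.
Then σ = (x₂ − x₁)/(z₂ − z₁) = (0.59 − 0.31)/0.6908 = 0.405.

μ = 0.434, σ = 0.405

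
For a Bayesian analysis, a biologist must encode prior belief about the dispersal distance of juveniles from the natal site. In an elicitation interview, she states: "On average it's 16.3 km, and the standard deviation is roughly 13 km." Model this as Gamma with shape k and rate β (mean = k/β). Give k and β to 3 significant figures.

k ≈ 1.57, β ≈ 0.0964

For Gamma(k, rate β): mean = k/β, variance = k/β², so CV = 1/√k.
CV = SD/mean = 13/16.3 = 0.7975, hence k = 1/CV² = 1.57.
Then β = k/mean = 1.57/16.3 = 0.0964.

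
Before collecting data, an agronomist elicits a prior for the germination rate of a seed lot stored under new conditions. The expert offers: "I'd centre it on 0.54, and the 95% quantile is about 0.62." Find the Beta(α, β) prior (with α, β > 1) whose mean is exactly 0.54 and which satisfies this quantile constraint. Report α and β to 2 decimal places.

With mean 0.54 fixed, write α = 0.54s, β = 0.46s where s = α+β.
Need P(θ < 0.62) = 0.95 under Beta(0.54s, 0.46s). Normal approximation: (q−m)/√(m(1−m)/s) ≈ z_{0.95} = 1.64, so s ≈ 0.54·0.46·(1.64)²/(0.62−0.54)² = 105.0.
At s = 105.0: P(θ<0.62) ≈ 0.952. Adjusting to match 0.95 gives s ≈ 102.99.
So α = 0.54·102.99 ≈ 55.61, β = 0.46·102.99 ≈ 47.37.

α ≈ 55.61, β ≈ 47.37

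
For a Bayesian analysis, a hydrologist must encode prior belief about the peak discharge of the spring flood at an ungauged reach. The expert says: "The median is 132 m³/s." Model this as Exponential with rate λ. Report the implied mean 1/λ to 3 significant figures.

mean ≈ 190 m³/s

Exponential median = ln 2 / λ, so λ = ln 2 / 132.0 = 0.00525.
Mean = 1/λ = 190 m³/s.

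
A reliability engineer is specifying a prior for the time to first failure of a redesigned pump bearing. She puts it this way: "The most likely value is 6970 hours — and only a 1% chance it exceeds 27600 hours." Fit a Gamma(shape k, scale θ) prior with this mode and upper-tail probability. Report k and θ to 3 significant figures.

Gamma(k,θ) with k>1 has mode (k−1)θ, so θ = 6970/(k−1).
Need P(X < 27600) = 0.99 with θ tied to k this way. Start at k = 2, θ = 6970: P(X<27600) ≈ 0.905.
Too low — raise k to concentrate. Iterating converges to k ≈ 3.21.
Then θ = 6970/(3.21−1) ≈ 3150.

k ≈ 3.21, θ ≈ 3150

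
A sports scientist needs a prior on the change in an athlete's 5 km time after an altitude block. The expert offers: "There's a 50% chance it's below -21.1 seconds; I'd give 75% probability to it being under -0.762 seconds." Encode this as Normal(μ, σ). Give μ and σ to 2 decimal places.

μ = -21.10, σ = 30.15

The p-quantile of Normal(μ,σ) is μ + z_p·σ, with z_{0.5} = 0 and z_{0.75} = 0.6745.
Eliminate σ: μ = (z₂·x₁ − z₁·x₂)/(z₂ − z₁) = (0.6745·-21.1 − (0)·-0.762)/0.6745 = -21.10.
Then σ = (x₂ − x₁)/(z₂ − z₁) = (-0.762 − -21.1)/0.6745 = 30.15.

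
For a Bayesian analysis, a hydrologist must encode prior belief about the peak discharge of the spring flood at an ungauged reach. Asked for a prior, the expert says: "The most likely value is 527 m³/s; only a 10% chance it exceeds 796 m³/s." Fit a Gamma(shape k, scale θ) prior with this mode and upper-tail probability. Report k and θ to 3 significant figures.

Gamma(k,θ) with k>1 has mode (k−1)θ, so θ = 527/(k−1).
Need P(X < 796) = 0.9 with θ tied to k this way. Start at k = 2, θ = 527: P(X<796) ≈ 0.446.
Too low — raise k to concentrate. Iterating converges to k ≈ 11.9.
Then θ = 527/(11.9−1) ≈ 48.1.

k ≈ 11.9, θ ≈ 48.1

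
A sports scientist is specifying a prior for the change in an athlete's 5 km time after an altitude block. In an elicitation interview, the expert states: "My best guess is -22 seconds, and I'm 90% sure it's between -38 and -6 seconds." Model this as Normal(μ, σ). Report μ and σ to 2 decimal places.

μ = -22.00, σ = 9.73

A symmetric 90% interval runs μ ± z·σ with z = 1.645.
Half-width = 16, so σ = 16/1.645 = 9.73.
μ is the stated best guess, -22.00.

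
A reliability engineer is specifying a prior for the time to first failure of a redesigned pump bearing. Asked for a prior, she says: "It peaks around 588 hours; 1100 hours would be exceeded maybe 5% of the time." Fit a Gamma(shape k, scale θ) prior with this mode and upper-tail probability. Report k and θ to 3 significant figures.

Gamma(k,θ) with k>1 has mode (k−1)θ, so θ = 588/(k−1).
Need P(X < 1100) = 0.95 with θ tied to k this way. Start at k = 2, θ = 588: P(X<1100) ≈ 0.558.
Too low — raise k to concentrate. Iterating converges to k ≈ 8.09.
Then θ = 588/(8.09−1) ≈ 82.9.

k ≈ 8.09, θ ≈ 82.9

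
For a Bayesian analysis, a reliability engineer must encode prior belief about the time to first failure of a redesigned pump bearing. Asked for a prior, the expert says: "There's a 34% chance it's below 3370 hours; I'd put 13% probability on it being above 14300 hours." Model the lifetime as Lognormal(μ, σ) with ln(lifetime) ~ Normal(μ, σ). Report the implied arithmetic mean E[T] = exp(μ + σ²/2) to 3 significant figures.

If T ~ Lognormal(μ,σ) then ln T ~ Normal(μ,σ), so the p-quantile of ln T is μ + z_p·σ.
ln(3370) = 8.123 and ln(14300) = 9.568; z_{0.34} = -0.4125, z_{0.87} = 1.126.
σ = (9.568 − 8.123)/(1.126 − (-0.4125)) = 0.939.
μ = 8.123 − (-0.4125)·0.939 = 8.510.
E[T] = exp(μ + σ²/2) = exp(8.510 + 0.4411) = 7720 hours.

E[T] ≈ 7720 hours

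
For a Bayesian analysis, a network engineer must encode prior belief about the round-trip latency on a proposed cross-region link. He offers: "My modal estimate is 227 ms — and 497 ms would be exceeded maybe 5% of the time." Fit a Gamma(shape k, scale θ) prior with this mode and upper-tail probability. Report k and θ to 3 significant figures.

k ≈ 5.48, θ ≈ 50.6

Gamma(k,θ) with k>1 has mode (k−1)θ, so θ = 227/(k−1).
Need P(X < 497) = 0.95 with θ tied to k this way. Start at k = 2, θ = 227: P(X<497) ≈ 0.643.
Too low — raise k to concentrate. Iterating converges to k ≈ 5.48.
Then θ = 227/(5.48−1) ≈ 50.6.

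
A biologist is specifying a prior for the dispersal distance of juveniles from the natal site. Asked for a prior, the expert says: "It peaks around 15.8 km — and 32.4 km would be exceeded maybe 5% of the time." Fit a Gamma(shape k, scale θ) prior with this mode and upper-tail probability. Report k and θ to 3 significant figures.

Gamma(k,θ) with k>1 has mode (k−1)θ, so θ = 15.8/(k−1).
Need P(X < 32.4) = 0.95 with θ tied to k this way. Start at k = 2, θ = 15.8: P(X<32.4) ≈ 0.608.
Too low — raise k to concentrate. Iterating converges to k ≈ 6.36.
Then θ = 15.8/(6.36−1) ≈ 2.95.

k ≈ 6.36, θ ≈ 2.95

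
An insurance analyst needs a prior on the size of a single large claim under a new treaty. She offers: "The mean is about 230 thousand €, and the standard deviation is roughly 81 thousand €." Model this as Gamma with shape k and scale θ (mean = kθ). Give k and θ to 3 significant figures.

k ≈ 8.06, θ ≈ 28.5

For Gamma(k, scale θ): mean = kθ, variance = kθ², so CV = 1/√k.
CV = SD/mean = 81/230 = 0.3522, hence k = 1/CV² = 8.06.
Then θ = mean/k = 230/8.06 = 28.5.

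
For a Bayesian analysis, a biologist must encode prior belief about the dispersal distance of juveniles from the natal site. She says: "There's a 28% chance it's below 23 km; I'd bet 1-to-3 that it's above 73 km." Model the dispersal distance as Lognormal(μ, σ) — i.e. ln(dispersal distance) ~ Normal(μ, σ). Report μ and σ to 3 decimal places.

μ ≈ 3.671, σ ≈ 0.919

If T ~ Lognormal(μ,σ) then ln T ~ Normal(μ,σ), so the p-quantile of ln T is μ + z_p·σ.
ln(23) = 3.135 and ln(73) = 4.29; z_{0.28} = -0.5828, z_{0.75} = 0.6745.
σ = (4.29 − 3.135)/(0.6745 − (-0.5828)) = 0.919.
μ = 3.135 − (-0.5828)·0.919 = 3.671.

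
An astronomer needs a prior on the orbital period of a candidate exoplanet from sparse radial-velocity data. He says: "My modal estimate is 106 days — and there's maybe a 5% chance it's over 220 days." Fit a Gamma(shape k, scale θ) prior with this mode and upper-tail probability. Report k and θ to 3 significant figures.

k ≈ 6.18, θ ≈ 20.4

Gamma(k,θ) with k>1 has mode (k−1)θ, so θ = 106/(k−1).
Need P(X < 220) = 0.95 with θ tied to k this way. Start at k = 2, θ = 106: P(X<220) ≈ 0.614.
Too low — raise k to concentrate. Iterating converges to k ≈ 6.18.
Then θ = 106/(6.18−1) ≈ 20.4.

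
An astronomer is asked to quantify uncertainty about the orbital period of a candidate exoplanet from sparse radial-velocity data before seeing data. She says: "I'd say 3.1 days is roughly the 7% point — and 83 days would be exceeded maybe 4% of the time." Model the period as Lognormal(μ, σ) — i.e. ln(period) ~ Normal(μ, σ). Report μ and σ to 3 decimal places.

If T ~ Lognormal(μ,σ) then ln T ~ Normal(μ,σ), so the p-quantile of ln T is μ + z_p·σ.
ln(3.1) = 1.131 and ln(83) = 4.419; z_{0.07} = -1.476, z_{0.96} = 1.751.
σ = (4.419 − 1.131)/(1.751 − (-1.476)) = 1.019.
μ = 1.131 − (-1.476)·1.019 = 2.635.

μ ≈ 2.635, σ ≈ 1.019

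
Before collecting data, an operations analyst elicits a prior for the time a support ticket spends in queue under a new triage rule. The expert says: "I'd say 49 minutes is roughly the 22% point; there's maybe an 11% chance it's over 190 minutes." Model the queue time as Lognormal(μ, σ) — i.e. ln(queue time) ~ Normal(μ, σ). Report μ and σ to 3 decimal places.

If T ~ Lognormal(μ,σ) then ln T ~ Normal(μ,σ), so the p-quantile of ln T is μ + z_p·σ.
ln(49) = 3.892 and ln(190) = 5.247; z_{0.22} = -0.7722, z_{0.89} = 1.227.
σ = (5.247 − 3.892)/(1.227 − (-0.7722)) = 0.678.
μ = 3.892 − (-0.7722)·0.678 = 4.415.

μ ≈ 4.415, σ ≈ 0.678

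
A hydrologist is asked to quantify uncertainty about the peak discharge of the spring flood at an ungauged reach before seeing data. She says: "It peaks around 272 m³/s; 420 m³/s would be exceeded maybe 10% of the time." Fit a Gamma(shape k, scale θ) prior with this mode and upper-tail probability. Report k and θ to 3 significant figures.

Gamma(k,θ) with k>1 has mode (k−1)θ, so θ = 272/(k−1).
Need P(X < 420) = 0.9 with θ tied to k this way. Start at k = 2, θ = 272: P(X<420) ≈ 0.457.
Too low — raise k to concentrate. Iterating converges to k ≈ 10.9.
Then θ = 272/(10.9−1) ≈ 27.5.

k ≈ 10.9, θ ≈ 27.5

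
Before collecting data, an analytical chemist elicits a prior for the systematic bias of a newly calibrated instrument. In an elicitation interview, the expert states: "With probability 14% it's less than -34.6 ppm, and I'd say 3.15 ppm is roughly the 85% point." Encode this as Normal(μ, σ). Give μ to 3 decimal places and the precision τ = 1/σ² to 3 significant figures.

The p-quantile of Normal(μ,σ) is μ + z_p·σ, with z_{0.14} = -1.08 and z_{0.85} = 1.036.
Eliminate σ: μ = (z₂·x₁ − z₁·x₂)/(z₂ − z₁) = (1.036·-34.6 − (-1.08)·3.15)/2.117 = -15.334.
Then σ = (x₂ − x₁)/(z₂ − z₁) = (3.15 − -34.6)/2.117 = 17.834.
Precision τ = 1/σ² = 1/17.83² = 0.00314.

μ = -15.334, τ = 0.00314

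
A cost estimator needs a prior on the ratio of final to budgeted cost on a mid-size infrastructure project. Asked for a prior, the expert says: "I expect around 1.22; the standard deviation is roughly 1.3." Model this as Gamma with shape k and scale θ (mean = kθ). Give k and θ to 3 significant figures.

For Gamma(k, scale θ): mean = kθ, variance = kθ², so CV = 1/√k.
CV = SD/mean = 1.3/1.22 = 1.066, hence k = 1/CV² = 0.881.
Then θ = mean/k = 1.22/0.881 = 1.39.

k ≈ 0.881, θ ≈ 1.39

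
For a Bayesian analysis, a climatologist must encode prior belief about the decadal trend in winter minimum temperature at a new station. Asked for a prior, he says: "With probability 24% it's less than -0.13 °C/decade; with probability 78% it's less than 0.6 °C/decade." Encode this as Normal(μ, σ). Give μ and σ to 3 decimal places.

μ = 0.219, σ = 0.494

The p-quantile of Normal(μ,σ) is μ + z_p·σ, with z_{0.24} = -0.7063 and z_{0.78} = 0.7722.
Eliminate σ: μ = (z₂·x₁ − z₁·x₂)/(z₂ − z₁) = (0.7722·-0.13 − (-0.7063)·0.6)/1.478 = 0.219.
Then σ = (x₂ − x₁)/(z₂ − z₁) = (0.6 − -0.13)/1.478 = 0.494.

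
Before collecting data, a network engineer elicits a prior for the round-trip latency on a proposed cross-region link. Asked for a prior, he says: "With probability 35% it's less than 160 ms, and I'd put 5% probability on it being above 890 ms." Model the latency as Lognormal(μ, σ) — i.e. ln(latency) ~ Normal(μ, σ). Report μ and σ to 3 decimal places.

If T ~ Lognormal(μ,σ) then ln T ~ Normal(μ,σ), so the p-quantile of ln T is μ + z_p·σ.
ln(160) = 5.075 and ln(890) = 6.791; z_{0.35} = -0.3853, z_{0.95} = 1.645.
σ = (6.791 − 5.075)/(1.645 − (-0.3853)) = 0.845.
μ = 5.075 − (-0.3853)·0.845 = 5.401.

μ ≈ 5.401, σ ≈ 0.845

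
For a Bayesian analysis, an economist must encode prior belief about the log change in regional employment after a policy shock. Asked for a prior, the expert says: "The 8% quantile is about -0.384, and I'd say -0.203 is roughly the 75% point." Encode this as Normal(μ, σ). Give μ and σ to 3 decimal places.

μ = -0.262, σ = 0.087

The p-quantile of Normal(μ,σ) is μ + z_p·σ, with z_{0.08} = -1.405 and z_{0.75} = 0.6745.
Eliminate σ: μ = (z₂·x₁ − z₁·x₂)/(z₂ − z₁) = (0.6745·-0.384 − (-1.405)·-0.203)/2.08 = -0.262.
Then σ = (x₂ − x₁)/(z₂ − z₁) = (-0.203 − -0.384)/2.08 = 0.087.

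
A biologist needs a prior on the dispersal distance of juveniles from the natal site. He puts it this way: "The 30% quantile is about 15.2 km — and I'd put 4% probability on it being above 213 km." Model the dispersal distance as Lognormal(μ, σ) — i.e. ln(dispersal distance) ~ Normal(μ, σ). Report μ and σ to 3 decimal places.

If T ~ Lognormal(μ,σ) then ln T ~ Normal(μ,σ), so the p-quantile of ln T is μ + z_p·σ.
ln(15.2) = 2.721 and ln(213) = 5.361; z_{0.3} = -0.5244, z_{0.96} = 1.751.
σ = (5.361 − 2.721)/(1.751 − (-0.5244)) = 1.160.
μ = 2.721 − (-0.5244)·1.160 = 3.330.

μ ≈ 3.330, σ ≈ 1.160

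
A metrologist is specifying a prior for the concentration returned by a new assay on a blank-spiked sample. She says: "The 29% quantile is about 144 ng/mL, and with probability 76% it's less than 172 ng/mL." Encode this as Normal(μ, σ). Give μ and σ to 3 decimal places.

μ = 156.300, σ = 22.228

The p-quantile of Normal(μ,σ) is μ + z_p·σ, with z_{0.29} = -0.5534 and z_{0.76} = 0.7063.
Eliminate σ: μ = (z₂·x₁ − z₁·x₂)/(z₂ − z₁) = (0.7063·144 − (-0.5534)·172)/1.26 = 156.300.
Then σ = (x₂ − x₁)/(z₂ − z₁) = (172 − 144)/1.26 = 22.228.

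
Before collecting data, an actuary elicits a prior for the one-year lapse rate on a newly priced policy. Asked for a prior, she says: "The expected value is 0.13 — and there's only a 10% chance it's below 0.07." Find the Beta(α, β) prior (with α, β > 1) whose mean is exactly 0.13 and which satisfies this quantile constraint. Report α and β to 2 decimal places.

With mean 0.13 fixed, write α = 0.13s, β = 0.87s where s = α+β.
Need P(θ < 0.07) = 0.1 under Beta(0.13s, 0.87s). Normal approximation: (q−m)/√(m(1−m)/s) ≈ z_{0.1} = -1.28, so s ≈ 0.13·0.87·(-1.28)²/(0.07−0.13)² = 51.6.
At s = 51.6: P(θ<0.07) ≈ 0.079. Adjusting to match 0.1 gives s ≈ 43.93.
So α = 0.13·43.93 ≈ 5.71, β = 0.87·43.93 ≈ 38.22.

α ≈ 5.71, β ≈ 38.22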